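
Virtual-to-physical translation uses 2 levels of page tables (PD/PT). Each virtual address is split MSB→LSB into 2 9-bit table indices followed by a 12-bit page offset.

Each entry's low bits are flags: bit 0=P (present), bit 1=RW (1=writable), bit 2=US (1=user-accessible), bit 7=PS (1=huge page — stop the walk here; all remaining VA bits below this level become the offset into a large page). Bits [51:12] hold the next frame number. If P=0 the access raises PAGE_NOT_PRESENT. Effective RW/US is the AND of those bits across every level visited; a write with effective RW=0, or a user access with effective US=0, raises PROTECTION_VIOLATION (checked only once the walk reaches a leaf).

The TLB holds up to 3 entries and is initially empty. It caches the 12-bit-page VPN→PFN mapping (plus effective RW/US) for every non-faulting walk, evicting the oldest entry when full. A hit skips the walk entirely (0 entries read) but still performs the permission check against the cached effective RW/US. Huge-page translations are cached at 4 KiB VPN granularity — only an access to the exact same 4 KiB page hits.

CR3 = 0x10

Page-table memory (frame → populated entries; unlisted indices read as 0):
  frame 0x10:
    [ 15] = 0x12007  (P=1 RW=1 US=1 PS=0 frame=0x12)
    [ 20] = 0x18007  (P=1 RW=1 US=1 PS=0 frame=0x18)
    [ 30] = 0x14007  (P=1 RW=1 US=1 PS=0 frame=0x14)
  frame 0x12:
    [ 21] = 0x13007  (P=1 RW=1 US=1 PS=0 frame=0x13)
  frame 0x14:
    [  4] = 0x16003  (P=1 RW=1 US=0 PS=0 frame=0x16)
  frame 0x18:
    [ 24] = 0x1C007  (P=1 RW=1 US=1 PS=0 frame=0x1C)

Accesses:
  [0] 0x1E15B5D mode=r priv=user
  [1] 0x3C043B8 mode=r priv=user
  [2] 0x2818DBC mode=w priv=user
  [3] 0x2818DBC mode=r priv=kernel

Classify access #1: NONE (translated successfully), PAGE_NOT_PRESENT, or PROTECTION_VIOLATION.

Walk each access:
#0 VA=0x1E15B5D (r,user):
  L0: frame=0x10 idx=15 entry=0x12007 [P=1 RW=1 US=1 PS=0]
  L1: frame=0x12 idx=21 entry=0x13007 [P=1 RW=1 US=1 PS=0]
  ⇒ phys 0x13B5D  [2 reads]
#1 VA=0x3C043B8 (r,user):
  L0: frame=0x10 idx=30 entry=0x14007 [P=1 RW=1 US=1 PS=0]
  L1: frame=0x14 idx=4 entry=0x16003 [P=1 RW=1 US=0 PS=0]
  ✗ PROTECTION_VIOLATION  [2 reads]
#2 VA=0x2818DBC (w,user):
  L0: frame=0x10 idx=20 entry=0x18007 [P=1 RW=1 US=1 PS=0]
  L1: frame=0x18 idx=24 entry=0x1C007 [P=1 RW=1 US=1 PS=0]
  ⇒ phys 0x1CDBC  [2 reads]
#3 VA=0x2818DBC (r,kernel):
  TLB hit vpn=0x2818 → PA=0x1CDBC

Access #1 fault: PROTECTION_VIOLATION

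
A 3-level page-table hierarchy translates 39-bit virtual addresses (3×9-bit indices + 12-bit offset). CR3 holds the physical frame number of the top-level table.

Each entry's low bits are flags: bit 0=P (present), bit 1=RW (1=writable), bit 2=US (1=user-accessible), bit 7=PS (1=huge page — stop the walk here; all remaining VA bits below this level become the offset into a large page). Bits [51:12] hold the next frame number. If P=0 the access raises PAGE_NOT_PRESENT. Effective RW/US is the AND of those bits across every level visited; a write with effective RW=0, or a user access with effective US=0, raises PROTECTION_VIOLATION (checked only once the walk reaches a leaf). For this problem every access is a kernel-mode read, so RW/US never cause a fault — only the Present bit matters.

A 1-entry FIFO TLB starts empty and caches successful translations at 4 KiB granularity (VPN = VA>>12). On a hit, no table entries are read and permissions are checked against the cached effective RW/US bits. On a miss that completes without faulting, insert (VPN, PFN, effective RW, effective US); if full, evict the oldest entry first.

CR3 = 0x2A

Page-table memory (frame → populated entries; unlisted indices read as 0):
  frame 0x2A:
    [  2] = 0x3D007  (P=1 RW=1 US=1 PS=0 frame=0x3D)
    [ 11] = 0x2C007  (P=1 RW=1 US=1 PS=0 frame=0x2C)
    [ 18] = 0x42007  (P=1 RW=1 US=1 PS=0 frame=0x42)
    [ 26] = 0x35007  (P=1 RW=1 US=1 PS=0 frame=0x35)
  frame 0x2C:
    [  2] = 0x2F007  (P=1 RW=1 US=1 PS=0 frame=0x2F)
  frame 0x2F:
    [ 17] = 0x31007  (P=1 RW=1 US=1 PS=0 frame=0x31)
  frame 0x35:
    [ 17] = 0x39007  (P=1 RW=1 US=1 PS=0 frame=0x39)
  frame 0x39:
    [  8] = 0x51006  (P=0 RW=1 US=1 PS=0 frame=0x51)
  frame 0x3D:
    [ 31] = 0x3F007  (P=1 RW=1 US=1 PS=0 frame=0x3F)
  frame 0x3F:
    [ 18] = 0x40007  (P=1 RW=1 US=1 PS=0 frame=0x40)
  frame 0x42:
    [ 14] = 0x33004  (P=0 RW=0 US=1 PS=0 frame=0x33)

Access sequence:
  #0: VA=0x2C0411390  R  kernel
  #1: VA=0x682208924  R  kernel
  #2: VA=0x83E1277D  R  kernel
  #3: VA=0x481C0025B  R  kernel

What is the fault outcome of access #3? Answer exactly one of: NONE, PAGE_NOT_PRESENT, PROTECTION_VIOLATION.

Per-access translation:
#0 VA=0x2C0411390 (r,kernel):
  lvl0: tbl 0x2A, slot 11 ⇒ 0x2C007 (P1/RW1/US1/PS0)
  lvl1: tbl 0x2C, slot 2 ⇒ 0x2F007 (P1/RW1/US1/PS0)
  lvl2: tbl 0x2F, slot 17 ⇒ 0x31007 (P1/RW1/US1/PS0)
  → PA=0x31390  (3 entries read)
#1 VA=0x682208924 (r,kernel):
  lvl0: tbl 0x2A, slot 26 ⇒ 0x35007 (P1/RW1/US1/PS0)
  lvl1: tbl 0x35, slot 17 ⇒ 0x39007 (P1/RW1/US1/PS0)
  lvl2: tbl 0x39, slot 8 ⇒ 0x51006 (P0/RW1/US1/PS0)
  ✗ PAGE_NOT_PRESENT  [3 reads]
#2 VA=0x83E1277D (r,kernel):
  lvl0: tbl 0x2A, slot 2 ⇒ 0x3D007 (P1/RW1/US1/PS0)
  lvl1: tbl 0x3D, slot 31 ⇒ 0x3F007 (P1/RW1/US1/PS0)
  lvl2: tbl 0x3F, slot 18 ⇒ 0x40007 (P1/RW1/US1/PS0)
  → PA=0x4077D  (3 entries read)
#3 VA=0x481C0025B (r,kernel):
  lvl0: tbl 0x2A, slot 18 ⇒ 0x42007 (P1/RW1/US1/PS0)
  lvl1: tbl 0x42, slot 14 ⇒ 0x33004 (P0/RW0/US1/PS0)
  ✗ PAGE_NOT_PRESENT  [2 reads]

Access #3 fault: PAGE_NOT_PRESENT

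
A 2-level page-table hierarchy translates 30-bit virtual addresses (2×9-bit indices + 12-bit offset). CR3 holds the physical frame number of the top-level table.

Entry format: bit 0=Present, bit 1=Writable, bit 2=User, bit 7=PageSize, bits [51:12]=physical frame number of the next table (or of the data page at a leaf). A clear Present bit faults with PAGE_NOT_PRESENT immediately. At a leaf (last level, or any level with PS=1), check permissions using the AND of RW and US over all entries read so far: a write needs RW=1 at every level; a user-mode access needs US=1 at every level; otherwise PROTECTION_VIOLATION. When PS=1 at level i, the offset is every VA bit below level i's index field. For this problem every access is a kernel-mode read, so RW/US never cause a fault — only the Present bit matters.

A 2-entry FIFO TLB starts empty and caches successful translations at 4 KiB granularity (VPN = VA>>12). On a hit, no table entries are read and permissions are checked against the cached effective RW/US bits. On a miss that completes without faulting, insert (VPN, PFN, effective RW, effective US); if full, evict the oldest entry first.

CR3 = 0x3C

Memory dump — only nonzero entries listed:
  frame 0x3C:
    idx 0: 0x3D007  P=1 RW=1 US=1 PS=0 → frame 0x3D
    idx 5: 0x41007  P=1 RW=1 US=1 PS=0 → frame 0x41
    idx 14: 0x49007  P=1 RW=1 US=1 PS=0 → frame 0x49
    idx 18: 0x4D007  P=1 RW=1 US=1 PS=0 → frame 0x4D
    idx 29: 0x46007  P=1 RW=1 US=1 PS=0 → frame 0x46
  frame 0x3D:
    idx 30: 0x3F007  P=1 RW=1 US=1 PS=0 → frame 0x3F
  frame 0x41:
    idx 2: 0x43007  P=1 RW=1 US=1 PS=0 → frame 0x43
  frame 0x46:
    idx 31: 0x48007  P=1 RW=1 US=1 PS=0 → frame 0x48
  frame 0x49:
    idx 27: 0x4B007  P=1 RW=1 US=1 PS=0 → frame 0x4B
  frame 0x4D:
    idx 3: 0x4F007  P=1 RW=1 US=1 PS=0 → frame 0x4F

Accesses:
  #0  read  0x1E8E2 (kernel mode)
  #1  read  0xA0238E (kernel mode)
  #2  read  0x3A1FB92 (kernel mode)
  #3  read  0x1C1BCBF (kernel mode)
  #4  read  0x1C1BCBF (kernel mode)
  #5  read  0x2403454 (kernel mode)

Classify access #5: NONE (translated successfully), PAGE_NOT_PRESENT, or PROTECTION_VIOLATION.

Trace:
#0 VA=0x1E8E2 (r,kernel):
  lvl0: tbl 0x3C, slot 0 ⇒ 0x3D007 (P1/RW1/US1/PS0)
  lvl1: tbl 0x3D, slot 30 ⇒ 0x3F007 (P1/RW1/US1/PS0)
  ✓ 0x3F8E2  — 2 lookups
#1 VA=0xA0238E (r,kernel):
  lvl0: tbl 0x3C, slot 5 ⇒ 0x41007 (P1/RW1/US1/PS0)
  lvl1: tbl 0x41, slot 2 ⇒ 0x43007 (P1/RW1/US1/PS0)
  ✓ 0x4338E  — 2 lookups
#2 VA=0x3A1FB92 (r,kernel):
  lvl0: tbl 0x3C, slot 29 ⇒ 0x46007 (P1/RW1/US1/PS0)
  lvl1: tbl 0x46, slot 31 ⇒ 0x48007 (P1/RW1/US1/PS0)
  ✓ 0x48B92  — 2 lookups
#3 VA=0x1C1BCBF (r,kernel):
  lvl0: tbl 0x3C, slot 14 ⇒ 0x49007 (P1/RW1/US1/PS0)
  lvl1: tbl 0x49, slot 27 ⇒ 0x4B007 (P1/RW1/US1/PS0)
  ✓ 0x4BCBF  — 2 lookups
#4 VA=0x1C1BCBF (r,kernel):
  TLB hit vpn=0x1C1B → PA=0x4BCBF
#5 VA=0x2403454 (r,kernel):
  lvl0: tbl 0x3C, slot 18 ⇒ 0x4D007 (P1/RW1/US1/PS0)
  lvl1: tbl 0x4D, slot 3 ⇒ 0x4F007 (P1/RW1/US1/PS0)
  ✓ 0x4F454  — 2 lookups

Access #5 fault: NONE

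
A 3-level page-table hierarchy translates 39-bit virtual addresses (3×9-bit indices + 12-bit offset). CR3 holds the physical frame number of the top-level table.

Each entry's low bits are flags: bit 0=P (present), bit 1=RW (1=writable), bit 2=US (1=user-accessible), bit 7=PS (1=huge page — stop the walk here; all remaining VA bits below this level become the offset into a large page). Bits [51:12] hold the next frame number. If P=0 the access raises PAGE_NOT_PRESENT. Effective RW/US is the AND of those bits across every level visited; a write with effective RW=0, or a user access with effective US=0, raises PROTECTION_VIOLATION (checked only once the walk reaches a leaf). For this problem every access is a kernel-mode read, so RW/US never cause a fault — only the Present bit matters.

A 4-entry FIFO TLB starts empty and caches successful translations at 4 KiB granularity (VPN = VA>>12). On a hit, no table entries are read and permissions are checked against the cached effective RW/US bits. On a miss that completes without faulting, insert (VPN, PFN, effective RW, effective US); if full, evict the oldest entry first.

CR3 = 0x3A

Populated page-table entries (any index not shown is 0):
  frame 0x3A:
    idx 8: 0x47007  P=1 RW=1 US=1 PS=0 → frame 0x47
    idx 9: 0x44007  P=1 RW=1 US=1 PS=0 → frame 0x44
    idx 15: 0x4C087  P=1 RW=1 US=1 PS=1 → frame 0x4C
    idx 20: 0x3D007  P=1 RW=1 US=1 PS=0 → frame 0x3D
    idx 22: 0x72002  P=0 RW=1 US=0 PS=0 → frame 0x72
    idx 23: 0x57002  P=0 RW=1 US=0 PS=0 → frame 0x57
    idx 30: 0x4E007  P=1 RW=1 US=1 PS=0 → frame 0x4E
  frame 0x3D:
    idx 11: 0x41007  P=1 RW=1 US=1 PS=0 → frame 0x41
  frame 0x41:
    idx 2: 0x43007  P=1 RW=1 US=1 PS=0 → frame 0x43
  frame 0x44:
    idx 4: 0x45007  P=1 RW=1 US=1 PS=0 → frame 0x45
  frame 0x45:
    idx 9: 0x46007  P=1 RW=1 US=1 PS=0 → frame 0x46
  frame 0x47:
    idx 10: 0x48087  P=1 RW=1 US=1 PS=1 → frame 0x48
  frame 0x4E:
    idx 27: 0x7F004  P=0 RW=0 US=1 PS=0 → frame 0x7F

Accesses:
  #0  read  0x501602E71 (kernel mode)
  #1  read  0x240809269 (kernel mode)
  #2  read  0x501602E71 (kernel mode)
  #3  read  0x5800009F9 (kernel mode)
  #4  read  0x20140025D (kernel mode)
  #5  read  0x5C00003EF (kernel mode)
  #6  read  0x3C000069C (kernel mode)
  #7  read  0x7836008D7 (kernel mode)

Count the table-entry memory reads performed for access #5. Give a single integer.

Walk each access:
#0 VA=0x501602E71 (r,kernel):
  L0: frame=0x3A idx=20 entry=0x3D007 [P=1 RW=1 US=1 PS=0]
  L1: frame=0x3D idx=11 entry=0x41007 [P=1 RW=1 US=1 PS=0]
  L2: frame=0x41 idx=2 entry=0x43007 [P=1 RW=1 US=1 PS=0]
  → PA=0x43E71  (3 entries read)
#1 VA=0x240809269 (r,kernel):
  L0: frame=0x3A idx=9 entry=0x44007 [P=1 RW=1 US=1 PS=0]
  L1: frame=0x44 idx=4 entry=0x45007 [P=1 RW=1 US=1 PS=0]
  L2: frame=0x45 idx=9 entry=0x46007 [P=1 RW=1 US=1 PS=0]
  → PA=0x46269  (3 entries read)
#2 VA=0x501602E71 (r,kernel):
  TLB hit vpn=0x501602 → PA=0x43E71
#3 VA=0x5800009F9 (r,kernel):
  L0: frame=0x3A idx=22 entry=0x72002 [P=0 RW=1 US=0 PS=0]
  → PAGE_NOT_PRESENT  (1 entries read)
#4 VA=0x20140025D (r,kernel):
  L0: frame=0x3A idx=8 entry=0x47007 [P=1 RW=1 US=1 PS=0]
  L1: frame=0x47 idx=10 entry=0x48087 [P=1 RW=1 US=1 PS=1]
  → PA=0x4825D (huge @L1)  (2 entries read)
#5 VA=0x5C00003EF (r,kernel):
  L0: frame=0x3A idx=23 entry=0x57002 [P=0 RW=1 US=0 PS=0]
  → PAGE_NOT_PRESENT  (1 entries read)
#6 VA=0x3C000069C (r,kernel):
  L0: frame=0x3A idx=15 entry=0x4C087 [P=1 RW=1 US=1 PS=1]
  → PA=0x4C69C (huge @L0)  (1 entries read)
#7 VA=0x7836008D7 (r,kernel):
  L0: frame=0x3A idx=30 entry=0x4E007 [P=1 RW=1 US=1 PS=0]
  L1: frame=0x4E idx=27 entry=0x7F004 [P=0 RW=0 US=1 PS=0]
  → PAGE_NOT_PRESENT  (2 entries read)

Entries read for #5: 1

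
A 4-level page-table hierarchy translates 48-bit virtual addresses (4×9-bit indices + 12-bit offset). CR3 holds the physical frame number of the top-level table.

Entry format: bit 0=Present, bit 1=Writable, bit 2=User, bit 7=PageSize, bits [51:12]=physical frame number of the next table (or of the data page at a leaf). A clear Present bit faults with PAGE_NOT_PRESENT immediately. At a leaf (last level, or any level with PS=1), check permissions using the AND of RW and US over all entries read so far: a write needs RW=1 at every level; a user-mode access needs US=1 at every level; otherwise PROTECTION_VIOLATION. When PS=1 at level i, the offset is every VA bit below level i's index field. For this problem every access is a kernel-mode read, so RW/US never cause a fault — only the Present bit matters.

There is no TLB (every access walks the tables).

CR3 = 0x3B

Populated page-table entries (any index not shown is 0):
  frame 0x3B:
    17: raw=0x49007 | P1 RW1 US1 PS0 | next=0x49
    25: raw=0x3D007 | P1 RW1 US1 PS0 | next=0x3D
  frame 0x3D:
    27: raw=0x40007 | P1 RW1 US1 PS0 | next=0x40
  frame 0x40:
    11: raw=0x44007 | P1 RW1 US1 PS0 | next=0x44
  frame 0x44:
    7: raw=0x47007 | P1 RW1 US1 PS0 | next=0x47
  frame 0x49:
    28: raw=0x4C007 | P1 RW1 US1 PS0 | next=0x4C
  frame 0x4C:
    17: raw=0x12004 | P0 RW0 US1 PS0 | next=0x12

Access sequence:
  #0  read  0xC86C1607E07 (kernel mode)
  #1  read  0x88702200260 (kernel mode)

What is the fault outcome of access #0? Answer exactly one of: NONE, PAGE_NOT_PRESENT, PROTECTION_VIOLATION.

Per-access translation:
#0 VA=0xC86C1607E07 (r,kernel):
  L0: frame=0x3B idx=25 entry=0x3D007 [P=1 RW=1 US=1 PS=0]
  L1: frame=0x3D idx=27 entry=0x40007 [P=1 RW=1 US=1 PS=0]
  L2: frame=0x40 idx=11 entry=0x44007 [P=1 RW=1 US=1 PS=0]
  L3: frame=0x44 idx=7 entry=0x47007 [P=1 RW=1 US=1 PS=0]
  → PA=0x47E07  (4 entries read)
#1 VA=0x88702200260 (r,kernel):
  L0: frame=0x3B idx=17 entry=0x49007 [P=1 RW=1 US=1 PS=0]
  L1: frame=0x49 idx=28 entry=0x4C007 [P=1 RW=1 US=1 PS=0]
  L2: frame=0x4C idx=17 entry=0x12004 [P=0 RW=0 US=1 PS=0]
  ⇒ fault: PAGE_NOT_PRESENT  — 3 lookups

Access #0 fault: NONE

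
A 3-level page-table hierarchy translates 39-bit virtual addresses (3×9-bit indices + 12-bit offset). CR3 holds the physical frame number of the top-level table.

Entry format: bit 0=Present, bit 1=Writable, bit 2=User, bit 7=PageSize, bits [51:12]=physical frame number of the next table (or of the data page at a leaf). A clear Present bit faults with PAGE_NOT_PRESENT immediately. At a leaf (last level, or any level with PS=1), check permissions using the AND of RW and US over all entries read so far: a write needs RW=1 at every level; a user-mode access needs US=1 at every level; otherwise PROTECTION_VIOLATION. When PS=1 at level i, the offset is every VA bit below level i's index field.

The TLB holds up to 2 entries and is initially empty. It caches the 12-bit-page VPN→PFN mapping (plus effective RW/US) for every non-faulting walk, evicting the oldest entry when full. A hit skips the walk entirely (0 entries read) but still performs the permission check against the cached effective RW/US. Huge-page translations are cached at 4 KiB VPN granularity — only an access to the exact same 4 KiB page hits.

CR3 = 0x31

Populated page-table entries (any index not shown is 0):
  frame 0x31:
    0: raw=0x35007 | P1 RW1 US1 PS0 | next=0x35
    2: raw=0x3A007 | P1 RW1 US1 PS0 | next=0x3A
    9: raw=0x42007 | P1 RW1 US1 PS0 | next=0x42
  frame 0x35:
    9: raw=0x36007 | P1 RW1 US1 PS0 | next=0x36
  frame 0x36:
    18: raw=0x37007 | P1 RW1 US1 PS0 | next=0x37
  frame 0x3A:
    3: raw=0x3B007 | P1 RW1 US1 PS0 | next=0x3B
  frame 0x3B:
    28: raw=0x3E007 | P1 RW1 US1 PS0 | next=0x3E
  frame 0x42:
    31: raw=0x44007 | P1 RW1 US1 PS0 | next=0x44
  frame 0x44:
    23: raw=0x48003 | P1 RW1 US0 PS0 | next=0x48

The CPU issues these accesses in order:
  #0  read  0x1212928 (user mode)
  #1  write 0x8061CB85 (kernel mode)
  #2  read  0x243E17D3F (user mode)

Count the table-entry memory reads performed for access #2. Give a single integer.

Walk each access:
#0 VA=0x1212928 (r,user):
  lvl0: tbl 0x31, slot 0 ⇒ 0x35007 (P1/RW1/US1/PS0)
  lvl1: tbl 0x35, slot 9 ⇒ 0x36007 (P1/RW1/US1/PS0)
  lvl2: tbl 0x36, slot 18 ⇒ 0x37007 (P1/RW1/US1/PS0)
  ✓ 0x37928  — 3 lookups
#1 VA=0x8061CB85 (w,kernel):
  lvl0: tbl 0x31, slot 2 ⇒ 0x3A007 (P1/RW1/US1/PS0)
  lvl1: tbl 0x3A, slot 3 ⇒ 0x3B007 (P1/RW1/US1/PS0)
  lvl2: tbl 0x3B, slot 28 ⇒ 0x3E007 (P1/RW1/US1/PS0)
  ✓ 0x3EB85  — 3 lookups
#2 VA=0x243E17D3F (r,user):
  lvl0: tbl 0x31, slot 9 ⇒ 0x42007 (P1/RW1/US1/PS0)
  lvl1: tbl 0x42, slot 31 ⇒ 0x44007 (P1/RW1/US1/PS0)
  lvl2: tbl 0x44, slot 23 ⇒ 0x48003 (P1/RW1/US0/PS0)
  ⇒ fault: PROTECTION_VIOLATION  — 3 lookups

Entries read for #2: 3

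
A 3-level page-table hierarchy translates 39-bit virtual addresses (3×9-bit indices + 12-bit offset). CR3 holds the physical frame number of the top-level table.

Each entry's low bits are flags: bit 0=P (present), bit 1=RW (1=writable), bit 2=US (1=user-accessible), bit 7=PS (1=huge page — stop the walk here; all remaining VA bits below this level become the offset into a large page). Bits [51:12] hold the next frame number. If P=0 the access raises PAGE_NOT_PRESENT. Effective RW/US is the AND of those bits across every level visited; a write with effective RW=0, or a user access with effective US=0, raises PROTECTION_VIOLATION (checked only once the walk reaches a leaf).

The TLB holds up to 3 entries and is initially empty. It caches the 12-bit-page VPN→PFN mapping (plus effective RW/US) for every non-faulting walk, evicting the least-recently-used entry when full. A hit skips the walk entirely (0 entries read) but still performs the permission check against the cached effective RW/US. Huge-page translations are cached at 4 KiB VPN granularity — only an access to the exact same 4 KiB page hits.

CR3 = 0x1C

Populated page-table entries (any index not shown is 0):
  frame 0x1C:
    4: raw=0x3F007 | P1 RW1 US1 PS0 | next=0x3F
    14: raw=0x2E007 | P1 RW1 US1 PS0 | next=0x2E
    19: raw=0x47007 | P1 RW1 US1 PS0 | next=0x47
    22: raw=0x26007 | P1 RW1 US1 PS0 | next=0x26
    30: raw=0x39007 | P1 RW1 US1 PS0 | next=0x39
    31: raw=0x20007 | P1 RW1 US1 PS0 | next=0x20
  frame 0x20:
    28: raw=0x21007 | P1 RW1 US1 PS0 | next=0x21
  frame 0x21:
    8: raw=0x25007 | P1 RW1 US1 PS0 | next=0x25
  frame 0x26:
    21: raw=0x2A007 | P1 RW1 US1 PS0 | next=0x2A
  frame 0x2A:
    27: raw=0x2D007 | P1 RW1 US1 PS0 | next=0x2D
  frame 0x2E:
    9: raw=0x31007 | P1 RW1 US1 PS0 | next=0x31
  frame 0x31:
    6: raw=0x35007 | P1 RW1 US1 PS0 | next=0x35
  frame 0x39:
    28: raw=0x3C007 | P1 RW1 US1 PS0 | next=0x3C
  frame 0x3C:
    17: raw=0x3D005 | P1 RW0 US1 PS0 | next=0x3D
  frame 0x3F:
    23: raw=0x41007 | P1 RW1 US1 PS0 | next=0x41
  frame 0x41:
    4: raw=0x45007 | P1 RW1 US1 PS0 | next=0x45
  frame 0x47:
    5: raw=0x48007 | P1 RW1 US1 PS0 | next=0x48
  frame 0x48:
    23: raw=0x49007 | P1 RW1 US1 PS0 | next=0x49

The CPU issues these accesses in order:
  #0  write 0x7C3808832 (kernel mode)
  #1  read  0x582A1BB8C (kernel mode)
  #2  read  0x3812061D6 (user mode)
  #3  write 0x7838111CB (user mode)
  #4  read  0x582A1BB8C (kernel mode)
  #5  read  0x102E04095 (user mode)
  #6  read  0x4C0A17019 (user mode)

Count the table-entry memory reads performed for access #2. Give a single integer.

Trace:
#0 VA=0x7C3808832 (w,kernel):
  L0 @0x1C[31] → 0x20007  P=1,RW=1,US=1,PS=0
  L1 @0x20[28] → 0x21007  P=1,RW=1,US=1,PS=0
  L2 @0x21[8] → 0x25007  P=1,RW=1,US=1,PS=0
  → PA=0x25832  (3 entries read)
#1 VA=0x582A1BB8C (r,kernel):
  L0 @0x1C[22] → 0x26007  P=1,RW=1,US=1,PS=0
  L1 @0x26[21] → 0x2A007  P=1,RW=1,US=1,PS=0
  L2 @0x2A[27] → 0x2D007  P=1,RW=1,US=1,PS=0
  → PA=0x2DB8C  (3 entries read)
#2 VA=0x3812061D6 (r,user):
  L0 @0x1C[14] → 0x2E007  P=1,RW=1,US=1,PS=0
  L1 @0x2E[9] → 0x31007  P=1,RW=1,US=1,PS=0
  L2 @0x31[6] → 0x35007  P=1,RW=1,US=1,PS=0
  → PA=0x351D6  (3 entries read)
#3 VA=0x7838111CB (w,user):
  L0 @0x1C[30] → 0x39007  P=1,RW=1,US=1,PS=0
  L1 @0x39[28] → 0x3C007  P=1,RW=1,US=1,PS=0
  L2 @0x3C[17] → 0x3D005  P=1,RW=0,US=1,PS=0
  → PROTECTION_VIOLATION  (3 entries read)
#4 VA=0x582A1BB8C (r,kernel):
  TLB hit vpn=0x582A1B → PA=0x2DB8C
#5 VA=0x102E04095 (r,user):
  L0 @0x1C[4] → 0x3F007  P=1,RW=1,US=1,PS=0
  L1 @0x3F[23] → 0x41007  P=1,RW=1,US=1,PS=0
  L2 @0x41[4] → 0x45007  P=1,RW=1,US=1,PS=0
  → PA=0x45095  (3 entries read)
#6 VA=0x4C0A17019 (r,user):
  L0 @0x1C[19] → 0x47007  P=1,RW=1,US=1,PS=0
  L1 @0x47[5] → 0x48007  P=1,RW=1,US=1,PS=0
  L2 @0x48[23] → 0x49007  P=1,RW=1,US=1,PS=0
  → PA=0x49019  (3 entries read)

Entries read for #2: 3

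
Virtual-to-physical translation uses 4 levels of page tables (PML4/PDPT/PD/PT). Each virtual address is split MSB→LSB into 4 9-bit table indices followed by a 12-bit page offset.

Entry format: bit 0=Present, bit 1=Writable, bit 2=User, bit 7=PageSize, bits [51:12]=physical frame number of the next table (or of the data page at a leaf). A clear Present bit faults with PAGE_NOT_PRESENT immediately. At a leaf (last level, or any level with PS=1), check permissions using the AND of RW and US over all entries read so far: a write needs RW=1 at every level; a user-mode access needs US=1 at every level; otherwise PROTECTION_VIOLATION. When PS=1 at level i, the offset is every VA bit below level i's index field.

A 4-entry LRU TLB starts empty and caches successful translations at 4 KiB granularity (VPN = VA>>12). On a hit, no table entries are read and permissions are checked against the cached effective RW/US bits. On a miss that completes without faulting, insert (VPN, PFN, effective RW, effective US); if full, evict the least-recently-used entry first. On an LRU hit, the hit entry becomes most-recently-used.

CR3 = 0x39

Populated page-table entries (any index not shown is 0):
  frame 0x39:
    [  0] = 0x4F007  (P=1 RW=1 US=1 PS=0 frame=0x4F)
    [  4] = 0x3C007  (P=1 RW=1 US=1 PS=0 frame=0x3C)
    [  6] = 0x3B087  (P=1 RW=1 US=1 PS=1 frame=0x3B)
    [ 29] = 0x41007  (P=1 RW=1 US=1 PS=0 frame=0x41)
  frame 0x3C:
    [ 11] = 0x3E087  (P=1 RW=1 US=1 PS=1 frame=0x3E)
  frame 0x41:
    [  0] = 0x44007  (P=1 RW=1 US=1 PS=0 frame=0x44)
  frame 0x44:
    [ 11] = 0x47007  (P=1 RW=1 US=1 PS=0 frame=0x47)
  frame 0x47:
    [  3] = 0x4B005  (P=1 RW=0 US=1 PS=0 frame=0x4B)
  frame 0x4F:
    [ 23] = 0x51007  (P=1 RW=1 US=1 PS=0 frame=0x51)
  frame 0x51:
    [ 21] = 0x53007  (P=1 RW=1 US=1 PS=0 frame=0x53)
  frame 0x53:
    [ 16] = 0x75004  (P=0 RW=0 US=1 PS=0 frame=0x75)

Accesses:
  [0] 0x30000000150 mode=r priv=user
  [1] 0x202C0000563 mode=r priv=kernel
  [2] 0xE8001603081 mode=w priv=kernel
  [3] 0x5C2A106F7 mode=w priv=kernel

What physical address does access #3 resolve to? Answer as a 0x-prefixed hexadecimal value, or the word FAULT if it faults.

Per-access translation:
#0 VA=0x30000000150 (r,user):
  L0: frame=0x39 idx=6 entry=0x3B087 [P=1 RW=1 US=1 PS=1]
  → PA=0x3B150 (huge @L0)  (1 entries read)
#1 VA=0x202C0000563 (r,kernel):
  L0: frame=0x39 idx=4 entry=0x3C007 [P=1 RW=1 US=1 PS=0]
  L1: frame=0x3C idx=11 entry=0x3E087 [P=1 RW=1 US=1 PS=1]
  → PA=0x3E563 (huge @L1)  (2 entries read)
#2 VA=0xE8001603081 (w,kernel):
  L0: frame=0x39 idx=29 entry=0x41007 [P=1 RW=1 US=1 PS=0]
  L1: frame=0x41 idx=0 entry=0x44007 [P=1 RW=1 US=1 PS=0]
  L2: frame=0x44 idx=11 entry=0x47007 [P=1 RW=1 US=1 PS=0]
  L3: frame=0x47 idx=3 entry=0x4B005 [P=1 RW=0 US=1 PS=0]
  ✗ PROTECTION_VIOLATION  [4 reads]
#3 VA=0x5C2A106F7 (w,kernel):
  L0: frame=0x39 idx=0 entry=0x4F007 [P=1 RW=1 US=1 PS=0]
  L1: frame=0x4F idx=23 entry=0x51007 [P=1 RW=1 US=1 PS=0]
  L2: frame=0x51 idx=21 entry=0x53007 [P=1 RW=1 US=1 PS=0]
  L3: frame=0x53 idx=16 entry=0x75004 [P=0 RW=0 US=1 PS=0]
  ✗ PAGE_NOT_PRESENT  [4 reads]

Access #3 PA: FAULT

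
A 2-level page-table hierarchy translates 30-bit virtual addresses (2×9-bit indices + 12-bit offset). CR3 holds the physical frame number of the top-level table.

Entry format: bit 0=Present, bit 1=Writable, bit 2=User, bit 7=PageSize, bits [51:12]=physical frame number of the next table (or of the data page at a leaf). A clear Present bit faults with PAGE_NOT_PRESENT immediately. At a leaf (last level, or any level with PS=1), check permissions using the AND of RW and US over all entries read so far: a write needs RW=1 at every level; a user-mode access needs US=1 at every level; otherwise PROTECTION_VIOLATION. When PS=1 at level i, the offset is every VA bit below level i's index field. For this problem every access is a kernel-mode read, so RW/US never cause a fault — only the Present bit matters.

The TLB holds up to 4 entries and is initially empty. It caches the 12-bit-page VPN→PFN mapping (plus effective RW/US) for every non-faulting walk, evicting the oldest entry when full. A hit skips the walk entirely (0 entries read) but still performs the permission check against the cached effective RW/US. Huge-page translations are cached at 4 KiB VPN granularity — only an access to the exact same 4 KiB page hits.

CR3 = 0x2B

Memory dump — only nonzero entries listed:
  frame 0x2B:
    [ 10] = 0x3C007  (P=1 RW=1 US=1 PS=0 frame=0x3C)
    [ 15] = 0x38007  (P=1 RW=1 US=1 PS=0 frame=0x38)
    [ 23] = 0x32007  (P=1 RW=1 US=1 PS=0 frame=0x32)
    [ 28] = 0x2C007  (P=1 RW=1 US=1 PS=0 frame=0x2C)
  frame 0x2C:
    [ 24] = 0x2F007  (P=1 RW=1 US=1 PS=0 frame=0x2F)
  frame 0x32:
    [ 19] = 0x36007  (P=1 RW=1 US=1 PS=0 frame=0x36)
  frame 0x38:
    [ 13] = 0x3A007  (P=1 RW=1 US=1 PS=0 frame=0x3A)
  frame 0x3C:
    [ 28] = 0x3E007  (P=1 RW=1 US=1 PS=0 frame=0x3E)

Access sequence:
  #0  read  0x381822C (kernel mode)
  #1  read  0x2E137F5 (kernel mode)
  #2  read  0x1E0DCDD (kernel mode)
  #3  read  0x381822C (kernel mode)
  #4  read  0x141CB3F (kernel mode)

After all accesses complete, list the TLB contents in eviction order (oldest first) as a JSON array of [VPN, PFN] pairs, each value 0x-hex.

Per-access translation:
#0 VA=0x381822C (r,kernel):
  L0: frame=0x2B idx=28 entry=0x2C007 [P=1 RW=1 US=1 PS=0]
  L1: frame=0x2C idx=24 entry=0x2F007 [P=1 RW=1 US=1 PS=0]
  → PA=0x2F22C  (2 entries read)
#1 VA=0x2E137F5 (r,kernel):
  L0: frame=0x2B idx=23 entry=0x32007 [P=1 RW=1 US=1 PS=0]
  L1: frame=0x32 idx=19 entry=0x36007 [P=1 RW=1 US=1 PS=0]
  → PA=0x367F5  (2 entries read)
#2 VA=0x1E0DCDD (r,kernel):
  L0: frame=0x2B idx=15 entry=0x38007 [P=1 RW=1 US=1 PS=0]
  L1: frame=0x38 idx=13 entry=0x3A007 [P=1 RW=1 US=1 PS=0]
  → PA=0x3ACDD  (2 entries read)
#3 VA=0x381822C (r,kernel):
  TLB hit vpn=0x3818 → PA=0x2F22C
#4 VA=0x141CB3F (r,kernel):
  L0: frame=0x2B idx=10 entry=0x3C007 [P=1 RW=1 US=1 PS=0]
  L1: frame=0x3C idx=28 entry=0x3E007 [P=1 RW=1 US=1 PS=0]
  → PA=0x3EB3F  (2 entries read)

TLB: [["0x3818", "0x2F"], ["0x2E13", "0x36"], ["0x1E0D", "0x3A"], ["0x141C", "0x3E"]]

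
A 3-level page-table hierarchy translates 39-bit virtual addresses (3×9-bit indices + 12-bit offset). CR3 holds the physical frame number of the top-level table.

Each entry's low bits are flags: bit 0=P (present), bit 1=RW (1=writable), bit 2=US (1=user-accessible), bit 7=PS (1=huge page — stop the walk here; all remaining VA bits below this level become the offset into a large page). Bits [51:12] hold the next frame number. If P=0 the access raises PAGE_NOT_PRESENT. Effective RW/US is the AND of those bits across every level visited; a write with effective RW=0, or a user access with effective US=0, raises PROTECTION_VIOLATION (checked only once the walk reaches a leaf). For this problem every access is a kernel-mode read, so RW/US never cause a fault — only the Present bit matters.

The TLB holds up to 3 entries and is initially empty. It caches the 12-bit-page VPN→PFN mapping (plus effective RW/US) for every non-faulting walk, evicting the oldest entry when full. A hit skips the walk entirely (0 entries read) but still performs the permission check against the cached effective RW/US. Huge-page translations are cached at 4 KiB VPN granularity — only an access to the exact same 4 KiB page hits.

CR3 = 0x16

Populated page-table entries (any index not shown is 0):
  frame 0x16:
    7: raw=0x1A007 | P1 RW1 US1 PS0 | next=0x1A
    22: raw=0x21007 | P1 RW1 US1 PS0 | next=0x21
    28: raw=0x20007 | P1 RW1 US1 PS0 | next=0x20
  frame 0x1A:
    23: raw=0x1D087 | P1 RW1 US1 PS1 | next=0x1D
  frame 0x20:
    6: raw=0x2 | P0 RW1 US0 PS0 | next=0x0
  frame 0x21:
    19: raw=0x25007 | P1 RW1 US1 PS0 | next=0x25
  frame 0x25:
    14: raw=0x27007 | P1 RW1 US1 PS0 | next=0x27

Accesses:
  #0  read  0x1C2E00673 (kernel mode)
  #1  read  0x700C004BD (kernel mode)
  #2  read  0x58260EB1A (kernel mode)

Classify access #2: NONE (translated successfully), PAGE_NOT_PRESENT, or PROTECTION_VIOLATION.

Walk each access:
#0 VA=0x1C2E00673 (r,kernel):
  L0: frame=0x16 idx=7 entry=0x1A007 [P=1 RW=1 US=1 PS=0]
  L1: frame=0x1A idx=23 entry=0x1D087 [P=1 RW=1 US=1 PS=1]
  ⇒ phys 0x1D673 (huge @L1)  [2 reads]
#1 VA=0x700C004BD (r,kernel):
  L0: frame=0x16 idx=28 entry=0x20007 [P=1 RW=1 US=1 PS=0]
  L1: frame=0x20 idx=6 entry=0x2 [P=0 RW=1 US=0 PS=0]
  ✗ PAGE_NOT_PRESENT  [2 reads]
#2 VA=0x58260EB1A (r,kernel):
  L0: frame=0x16 idx=22 entry=0x21007 [P=1 RW=1 US=1 PS=0]
  L1: frame=0x21 idx=19 entry=0x25007 [P=1 RW=1 US=1 PS=0]
  L2: frame=0x25 idx=14 entry=0x27007 [P=1 RW=1 US=1 PS=0]
  ⇒ phys 0x27B1A  [3 reads]

Access #2 fault: NONE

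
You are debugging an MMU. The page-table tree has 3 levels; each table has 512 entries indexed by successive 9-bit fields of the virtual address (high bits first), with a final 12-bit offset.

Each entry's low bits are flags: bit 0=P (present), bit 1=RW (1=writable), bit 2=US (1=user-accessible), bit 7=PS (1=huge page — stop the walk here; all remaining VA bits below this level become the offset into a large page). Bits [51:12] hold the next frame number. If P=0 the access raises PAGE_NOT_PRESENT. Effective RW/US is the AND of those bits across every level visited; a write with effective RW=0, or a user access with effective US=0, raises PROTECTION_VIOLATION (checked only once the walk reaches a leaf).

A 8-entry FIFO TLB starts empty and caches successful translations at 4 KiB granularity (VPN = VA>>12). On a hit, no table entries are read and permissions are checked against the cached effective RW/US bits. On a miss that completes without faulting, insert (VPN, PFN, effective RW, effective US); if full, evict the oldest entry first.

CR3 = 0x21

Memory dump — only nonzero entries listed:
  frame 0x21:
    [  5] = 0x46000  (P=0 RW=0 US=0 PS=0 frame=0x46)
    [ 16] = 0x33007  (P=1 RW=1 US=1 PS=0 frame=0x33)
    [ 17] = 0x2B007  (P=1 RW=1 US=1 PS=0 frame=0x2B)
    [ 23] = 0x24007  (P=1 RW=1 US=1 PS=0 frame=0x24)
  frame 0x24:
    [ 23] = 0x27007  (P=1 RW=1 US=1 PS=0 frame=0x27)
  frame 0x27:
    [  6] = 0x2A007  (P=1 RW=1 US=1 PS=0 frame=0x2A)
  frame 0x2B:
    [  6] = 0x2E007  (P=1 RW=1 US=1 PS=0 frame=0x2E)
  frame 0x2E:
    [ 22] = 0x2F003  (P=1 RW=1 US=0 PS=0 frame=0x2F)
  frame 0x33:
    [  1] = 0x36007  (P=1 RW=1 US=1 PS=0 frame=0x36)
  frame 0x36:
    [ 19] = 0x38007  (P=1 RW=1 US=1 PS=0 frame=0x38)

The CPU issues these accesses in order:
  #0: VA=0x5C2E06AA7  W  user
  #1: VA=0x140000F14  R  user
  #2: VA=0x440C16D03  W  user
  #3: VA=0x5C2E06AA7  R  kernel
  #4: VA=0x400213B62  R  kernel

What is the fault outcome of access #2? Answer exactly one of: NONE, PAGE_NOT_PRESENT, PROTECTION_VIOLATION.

Trace:
#0 VA=0x5C2E06AA7 (w,user):
  L0: frame=0x21 idx=23 entry=0x24007 [P=1 RW=1 US=1 PS=0]
  L1: frame=0x24 idx=23 entry=0x27007 [P=1 RW=1 US=1 PS=0]
  L2: frame=0x27 idx=6 entry=0x2A007 [P=1 RW=1 US=1 PS=0]
  ⇒ phys 0x2AAA7  [3 reads]
#1 VA=0x140000F14 (r,user):
  L0: frame=0x21 idx=5 entry=0x46000 [P=0 RW=0 US=0 PS=0]
  ✗ PAGE_NOT_PRESENT  [1 reads]
#2 VA=0x440C16D03 (w,user):
  L0: frame=0x21 idx=17 entry=0x2B007 [P=1 RW=1 US=1 PS=0]
  L1: frame=0x2B idx=6 entry=0x2E007 [P=1 RW=1 US=1 PS=0]
  L2: frame=0x2E idx=22 entry=0x2F003 [P=1 RW=1 US=0 PS=0]
  ✗ PROTECTION_VIOLATION  [3 reads]
#3 VA=0x5C2E06AA7 (r,kernel):
  TLB hit vpn=0x5C2E06 → PA=0x2AAA7
#4 VA=0x400213B62 (r,kernel):
  L0: frame=0x21 idx=16 entry=0x33007 [P=1 RW=1 US=1 PS=0]
  L1: frame=0x33 idx=1 entry=0x36007 [P=1 RW=1 US=1 PS=0]
  L2: frame=0x36 idx=19 entry=0x38007 [P=1 RW=1 US=1 PS=0]
  ⇒ phys 0x38B62  [3 reads]

Access #2 fault: PROTECTION_VIOLATION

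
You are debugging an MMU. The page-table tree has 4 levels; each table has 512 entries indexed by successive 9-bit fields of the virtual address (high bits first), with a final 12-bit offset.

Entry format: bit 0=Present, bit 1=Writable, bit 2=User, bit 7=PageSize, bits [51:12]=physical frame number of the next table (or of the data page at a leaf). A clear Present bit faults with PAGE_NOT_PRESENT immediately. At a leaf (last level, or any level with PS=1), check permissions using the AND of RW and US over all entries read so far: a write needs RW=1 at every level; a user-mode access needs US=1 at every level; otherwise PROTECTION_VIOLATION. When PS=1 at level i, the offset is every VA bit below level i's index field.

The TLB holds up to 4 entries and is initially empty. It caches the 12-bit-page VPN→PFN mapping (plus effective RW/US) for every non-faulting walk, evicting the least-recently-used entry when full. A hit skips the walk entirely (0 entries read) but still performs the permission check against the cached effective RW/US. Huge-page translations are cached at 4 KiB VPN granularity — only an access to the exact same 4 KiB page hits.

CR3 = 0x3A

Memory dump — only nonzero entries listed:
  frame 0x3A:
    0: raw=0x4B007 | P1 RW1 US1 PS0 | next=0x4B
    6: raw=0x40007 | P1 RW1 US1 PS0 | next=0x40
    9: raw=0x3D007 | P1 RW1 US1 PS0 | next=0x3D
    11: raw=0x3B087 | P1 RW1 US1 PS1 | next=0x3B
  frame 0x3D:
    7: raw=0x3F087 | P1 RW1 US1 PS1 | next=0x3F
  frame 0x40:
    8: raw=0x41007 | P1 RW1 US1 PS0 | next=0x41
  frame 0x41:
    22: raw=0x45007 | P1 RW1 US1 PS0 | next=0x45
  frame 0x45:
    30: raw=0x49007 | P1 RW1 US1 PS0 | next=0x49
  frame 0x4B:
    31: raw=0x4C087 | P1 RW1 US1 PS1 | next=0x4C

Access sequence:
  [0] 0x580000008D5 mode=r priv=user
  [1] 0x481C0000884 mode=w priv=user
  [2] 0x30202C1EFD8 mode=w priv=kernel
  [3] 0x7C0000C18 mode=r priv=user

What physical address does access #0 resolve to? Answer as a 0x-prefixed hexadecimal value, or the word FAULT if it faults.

Trace:
#0 VA=0x580000008D5 (r,user):
  lvl0: tbl 0x3A, slot 11 ⇒ 0x3B087 (P1/RW1/US1/PS1)
  ⇒ phys 0x3B8D5 (huge @L0)  [1 reads]
#1 VA=0x481C0000884 (w,user):
  lvl0: tbl 0x3A, slot 9 ⇒ 0x3D007 (P1/RW1/US1/PS0)
  lvl1: tbl 0x3D, slot 7 ⇒ 0x3F087 (P1/RW1/US1/PS1)
  ⇒ phys 0x3F884 (huge @L1)  [2 reads]
#2 VA=0x30202C1EFD8 (w,kernel):
  lvl0: tbl 0x3A, slot 6 ⇒ 0x40007 (P1/RW1/US1/PS0)
  lvl1: tbl 0x40, slot 8 ⇒ 0x41007 (P1/RW1/US1/PS0)
  lvl2: tbl 0x41, slot 22 ⇒ 0x45007 (P1/RW1/US1/PS0)
  lvl3: tbl 0x45, slot 30 ⇒ 0x49007 (P1/RW1/US1/PS0)
  ⇒ phys 0x49FD8  [4 reads]
#3 VA=0x7C0000C18 (r,user):
  lvl0: tbl 0x3A, slot 0 ⇒ 0x4B007 (P1/RW1/US1/PS0)
  lvl1: tbl 0x4B, slot 31 ⇒ 0x4C087 (P1/RW1/US1/PS1)
  ⇒ phys 0x4CC18 (huge @L1)  [2 reads]

Access #0 PA: 0x3B8D5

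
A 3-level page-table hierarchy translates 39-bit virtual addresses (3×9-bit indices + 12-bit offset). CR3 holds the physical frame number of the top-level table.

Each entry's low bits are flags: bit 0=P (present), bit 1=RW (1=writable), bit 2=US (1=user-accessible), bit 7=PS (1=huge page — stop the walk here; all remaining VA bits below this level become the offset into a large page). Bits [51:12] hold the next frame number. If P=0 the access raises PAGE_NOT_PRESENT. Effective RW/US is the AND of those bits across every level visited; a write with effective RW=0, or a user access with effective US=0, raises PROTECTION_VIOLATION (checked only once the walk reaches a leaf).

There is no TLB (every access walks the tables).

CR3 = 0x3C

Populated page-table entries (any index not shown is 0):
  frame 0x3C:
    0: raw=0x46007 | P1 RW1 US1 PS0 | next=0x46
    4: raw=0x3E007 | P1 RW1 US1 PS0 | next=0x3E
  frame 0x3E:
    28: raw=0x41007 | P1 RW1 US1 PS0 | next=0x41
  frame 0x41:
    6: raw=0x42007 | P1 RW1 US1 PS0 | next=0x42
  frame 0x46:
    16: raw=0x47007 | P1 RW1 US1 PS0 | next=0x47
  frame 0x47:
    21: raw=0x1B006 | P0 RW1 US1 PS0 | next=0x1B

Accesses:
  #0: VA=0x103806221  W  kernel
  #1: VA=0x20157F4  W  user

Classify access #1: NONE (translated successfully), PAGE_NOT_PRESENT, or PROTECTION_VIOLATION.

Walk each access:
#0 VA=0x103806221 (w,kernel):
  L0: frame=0x3C idx=4 entry=0x3E007 [P=1 RW=1 US=1 PS=0]
  L1: frame=0x3E idx=28 entry=0x41007 [P=1 RW=1 US=1 PS=0]
  L2: frame=0x41 idx=6 entry=0x42007 [P=1 RW=1 US=1 PS=0]
  → PA=0x42221  (3 entries read)
#1 VA=0x20157F4 (w,user):
  L0: frame=0x3C idx=0 entry=0x46007 [P=1 RW=1 US=1 PS=0]
  L1: frame=0x46 idx=16 entry=0x47007 [P=1 RW=1 US=1 PS=0]
  L2: frame=0x47 idx=21 entry=0x1B006 [P=0 RW=1 US=1 PS=0]
  ⇒ fault: PAGE_NOT_PRESENT  — 3 lookups

Access #1 fault: PAGE_NOT_PRESENT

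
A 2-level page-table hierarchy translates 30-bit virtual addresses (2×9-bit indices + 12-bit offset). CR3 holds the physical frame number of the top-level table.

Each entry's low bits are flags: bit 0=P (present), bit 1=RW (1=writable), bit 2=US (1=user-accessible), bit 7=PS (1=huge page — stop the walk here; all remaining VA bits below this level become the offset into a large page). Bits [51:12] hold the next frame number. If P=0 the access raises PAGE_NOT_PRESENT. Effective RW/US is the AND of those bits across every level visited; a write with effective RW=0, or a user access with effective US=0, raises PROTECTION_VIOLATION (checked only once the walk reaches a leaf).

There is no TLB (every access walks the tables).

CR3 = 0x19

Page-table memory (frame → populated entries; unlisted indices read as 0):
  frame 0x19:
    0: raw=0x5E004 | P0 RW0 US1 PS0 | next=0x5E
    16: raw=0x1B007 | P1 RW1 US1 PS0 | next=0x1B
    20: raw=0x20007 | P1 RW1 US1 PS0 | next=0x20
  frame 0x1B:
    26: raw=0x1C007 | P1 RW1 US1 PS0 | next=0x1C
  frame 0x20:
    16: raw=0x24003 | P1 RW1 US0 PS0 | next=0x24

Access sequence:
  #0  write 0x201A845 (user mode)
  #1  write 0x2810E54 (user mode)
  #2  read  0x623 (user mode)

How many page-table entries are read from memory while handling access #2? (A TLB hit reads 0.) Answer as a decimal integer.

Per-access translation:
#0 VA=0x201A845 (w,user):
  lvl0: tbl 0x19, slot 16 ⇒ 0x1B007 (P1/RW1/US1/PS0)
  lvl1: tbl 0x1B, slot 26 ⇒ 0x1C007 (P1/RW1/US1/PS0)
  ✓ 0x1C845  — 2 lookups
#1 VA=0x2810E54 (w,user):
  lvl0: tbl 0x19, slot 20 ⇒ 0x20007 (P1/RW1/US1/PS0)
  lvl1: tbl 0x20, slot 16 ⇒ 0x24003 (P1/RW1/US0/PS0)
  → PROTECTION_VIOLATION  (2 entries read)
#2 VA=0x623 (r,user):
  lvl0: tbl 0x19, slot 0 ⇒ 0x5E004 (P0/RW0/US1/PS0)
  → PAGE_NOT_PRESENT  (1 entries read)

Entries read for #2: 1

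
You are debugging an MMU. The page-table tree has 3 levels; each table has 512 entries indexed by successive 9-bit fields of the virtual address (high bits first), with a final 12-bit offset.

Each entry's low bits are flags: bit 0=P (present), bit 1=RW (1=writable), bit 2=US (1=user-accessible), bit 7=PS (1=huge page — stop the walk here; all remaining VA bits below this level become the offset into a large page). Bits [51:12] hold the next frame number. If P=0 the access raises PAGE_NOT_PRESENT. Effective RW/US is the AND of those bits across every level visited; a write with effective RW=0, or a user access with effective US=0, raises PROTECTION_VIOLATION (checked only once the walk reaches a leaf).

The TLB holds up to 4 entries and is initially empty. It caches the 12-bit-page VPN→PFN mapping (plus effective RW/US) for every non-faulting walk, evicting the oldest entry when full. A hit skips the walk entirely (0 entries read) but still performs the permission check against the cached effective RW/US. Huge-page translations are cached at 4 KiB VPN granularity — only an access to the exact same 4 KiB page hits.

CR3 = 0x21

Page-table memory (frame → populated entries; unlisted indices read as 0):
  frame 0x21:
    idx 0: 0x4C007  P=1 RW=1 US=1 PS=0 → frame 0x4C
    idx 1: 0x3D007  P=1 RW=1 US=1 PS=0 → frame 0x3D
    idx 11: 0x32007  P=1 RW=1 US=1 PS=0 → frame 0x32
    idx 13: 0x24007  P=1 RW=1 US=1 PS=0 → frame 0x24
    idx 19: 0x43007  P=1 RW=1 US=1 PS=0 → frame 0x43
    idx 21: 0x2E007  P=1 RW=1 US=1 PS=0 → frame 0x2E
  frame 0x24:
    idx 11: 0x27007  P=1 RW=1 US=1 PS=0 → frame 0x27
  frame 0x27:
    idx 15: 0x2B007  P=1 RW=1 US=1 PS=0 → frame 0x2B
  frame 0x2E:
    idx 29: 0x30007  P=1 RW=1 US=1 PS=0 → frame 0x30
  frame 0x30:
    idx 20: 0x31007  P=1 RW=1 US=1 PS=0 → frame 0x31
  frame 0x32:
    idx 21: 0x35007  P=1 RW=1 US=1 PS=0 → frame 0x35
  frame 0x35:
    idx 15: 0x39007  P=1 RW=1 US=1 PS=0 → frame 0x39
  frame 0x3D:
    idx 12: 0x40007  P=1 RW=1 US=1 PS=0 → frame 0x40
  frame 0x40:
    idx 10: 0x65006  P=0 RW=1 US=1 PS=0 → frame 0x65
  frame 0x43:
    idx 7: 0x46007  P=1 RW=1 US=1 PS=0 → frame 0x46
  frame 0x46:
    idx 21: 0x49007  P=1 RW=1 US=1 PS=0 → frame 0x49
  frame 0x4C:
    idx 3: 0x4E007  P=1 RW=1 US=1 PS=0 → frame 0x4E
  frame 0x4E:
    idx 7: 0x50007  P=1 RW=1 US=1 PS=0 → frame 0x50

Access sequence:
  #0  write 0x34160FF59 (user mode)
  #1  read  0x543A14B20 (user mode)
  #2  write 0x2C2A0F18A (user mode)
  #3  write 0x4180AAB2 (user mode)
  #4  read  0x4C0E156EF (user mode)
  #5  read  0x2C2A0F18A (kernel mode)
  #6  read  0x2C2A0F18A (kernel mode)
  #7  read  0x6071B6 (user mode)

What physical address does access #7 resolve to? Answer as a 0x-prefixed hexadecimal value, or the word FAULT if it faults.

Trace:
#0 VA=0x34160FF59 (w,user):
  lvl0: tbl 0x21, slot 13 ⇒ 0x24007 (P1/RW1/US1/PS0)
  lvl1: tbl 0x24, slot 11 ⇒ 0x27007 (P1/RW1/US1/PS0)
  lvl2: tbl 0x27, slot 15 ⇒ 0x2B007 (P1/RW1/US1/PS0)
  → PA=0x2BF59  (3 entries read)
#1 VA=0x543A14B20 (r,user):
  lvl0: tbl 0x21, slot 21 ⇒ 0x2E007 (P1/RW1/US1/PS0)
  lvl1: tbl 0x2E, slot 29 ⇒ 0x30007 (P1/RW1/US1/PS0)
  lvl2: tbl 0x30, slot 20 ⇒ 0x31007 (P1/RW1/US1/PS0)
  → PA=0x31B20  (3 entries read)
#2 VA=0x2C2A0F18A (w,user):
  lvl0: tbl 0x21, slot 11 ⇒ 0x32007 (P1/RW1/US1/PS0)
  lvl1: tbl 0x32, slot 21 ⇒ 0x35007 (P1/RW1/US1/PS0)
  lvl2: tbl 0x35, slot 15 ⇒ 0x39007 (P1/RW1/US1/PS0)
  → PA=0x3918A  (3 entries read)
#3 VA=0x4180AAB2 (w,user):
  lvl0: tbl 0x21, slot 1 ⇒ 0x3D007 (P1/RW1/US1/PS0)
  lvl1: tbl 0x3D, slot 12 ⇒ 0x40007 (P1/RW1/US1/PS0)
  lvl2: tbl 0x40, slot 10 ⇒ 0x65006 (P0/RW1/US1/PS0)
  ✗ PAGE_NOT_PRESENT  [3 reads]
#4 VA=0x4C0E156EF (r,user):
  lvl0: tbl 0x21, slot 19 ⇒ 0x43007 (P1/RW1/US1/PS0)
  lvl1: tbl 0x43, slot 7 ⇒ 0x46007 (P1/RW1/US1/PS0)
  lvl2: tbl 0x46, slot 21 ⇒ 0x49007 (P1/RW1/US1/PS0)
  → PA=0x496EF  (3 entries read)
#5 VA=0x2C2A0F18A (r,kernel):
  TLB hit vpn=0x2C2A0F → PA=0x3918A
#6 VA=0x2C2A0F18A (r,kernel):
  TLB hit vpn=0x2C2A0F → PA=0x3918A
#7 VA=0x6071B6 (r,user):
  lvl0: tbl 0x21, slot 0 ⇒ 0x4C007 (P1/RW1/US1/PS0)
  lvl1: tbl 0x4C, slot 3 ⇒ 0x4E007 (P1/RW1/US1/PS0)
  lvl2: tbl 0x4E, slot 7 ⇒ 0x50007 (P1/RW1/US1/PS0)
  → PA=0x501B6  (3 entries read)

Access #7 PA: 0x501B6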